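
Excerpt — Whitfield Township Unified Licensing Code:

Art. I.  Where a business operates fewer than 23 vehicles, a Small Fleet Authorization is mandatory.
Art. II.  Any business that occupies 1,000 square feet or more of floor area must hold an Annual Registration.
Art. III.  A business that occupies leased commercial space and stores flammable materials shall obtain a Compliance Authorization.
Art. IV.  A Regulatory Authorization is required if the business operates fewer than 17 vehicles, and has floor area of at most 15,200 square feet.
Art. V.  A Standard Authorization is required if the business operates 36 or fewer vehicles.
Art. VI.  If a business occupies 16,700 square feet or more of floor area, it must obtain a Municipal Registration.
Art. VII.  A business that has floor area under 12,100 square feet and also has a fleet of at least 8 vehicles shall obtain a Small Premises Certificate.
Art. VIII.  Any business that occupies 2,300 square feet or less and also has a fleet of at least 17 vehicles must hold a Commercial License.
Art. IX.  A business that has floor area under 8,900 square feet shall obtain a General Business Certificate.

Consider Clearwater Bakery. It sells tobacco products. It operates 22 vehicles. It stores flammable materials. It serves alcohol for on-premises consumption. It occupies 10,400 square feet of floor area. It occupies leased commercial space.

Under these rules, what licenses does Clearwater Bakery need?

Annual Registration, Compliance Authorization, Small Fleet Authorization, Small Premises Certificate, Standard Authorization

Art. I. vehicles 22 < 23 → Small Fleet Authorization required.
Art. II. floor area 10,400 square feet ≥ 1,000 square feet → Annual Registration required.
Art. III. occupies leased commercial space; stores flammable materials → Compliance Authorization required.
Art. IV. vehicles 22 ≥ 17; floor area 10,400 square feet ≤ 15,200 square feet → Regulatory Authorization not required.
Art. V. vehicles 22 ≤ 36 → Standard Authorization required.
Art. VI. floor area 10,400 square feet < 16,700 square feet → Municipal Registration not required.
Art. VII. floor area 10,400 square feet < 12,100 square feet; vehicles 22 ≥ 8 → Small Premises Certificate required.
Art. VIII. floor area 10,400 square feet > 2,300 square feet; vehicles 22 ≥ 17 → Commercial License not required.
Art. IX. floor area 10,400 square feet ≥ 8,900 square feet → General Business Certificate not required.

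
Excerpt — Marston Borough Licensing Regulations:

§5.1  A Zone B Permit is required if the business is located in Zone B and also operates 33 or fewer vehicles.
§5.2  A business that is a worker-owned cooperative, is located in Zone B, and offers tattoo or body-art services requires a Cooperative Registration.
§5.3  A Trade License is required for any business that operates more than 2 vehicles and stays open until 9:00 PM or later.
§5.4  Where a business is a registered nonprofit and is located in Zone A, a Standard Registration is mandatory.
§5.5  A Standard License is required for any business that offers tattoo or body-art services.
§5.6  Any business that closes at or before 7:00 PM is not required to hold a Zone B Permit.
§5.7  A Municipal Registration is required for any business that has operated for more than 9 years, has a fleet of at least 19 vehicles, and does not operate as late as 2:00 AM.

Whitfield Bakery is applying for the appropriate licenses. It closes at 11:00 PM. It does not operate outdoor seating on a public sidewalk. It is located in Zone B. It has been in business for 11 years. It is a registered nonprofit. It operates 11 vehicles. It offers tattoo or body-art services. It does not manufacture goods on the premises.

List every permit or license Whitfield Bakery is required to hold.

§5.1 is located in Zone B; vehicles 11 ≤ 33 → Zone B Permit required.
§5.2 is a registered nonprofit (not: is a worker-owned cooperative); is located in Zone B; offers tattoo or body-art services → Cooperative Registration not required.
§5.3 vehicles 11 > 2; closes 11:00 PM, after 9:00 PM → Trade License required.
§5.4 is a registered nonprofit; is located in Zone B (not: is located in Zone A) → Standard Registration not required.
§5.5 offers tattoo or body-art services → Standard License required.
§5.6 closes 11:00 PM, after 7:00 PM → Zone B Permit exemption does not apply.
§5.7 years in business 11 > 9; vehicles 11 < 19; closes 11:00 PM, at/before 2:00 AM → Municipal Registration not required.

Standard License, Trade License, Zone B Permit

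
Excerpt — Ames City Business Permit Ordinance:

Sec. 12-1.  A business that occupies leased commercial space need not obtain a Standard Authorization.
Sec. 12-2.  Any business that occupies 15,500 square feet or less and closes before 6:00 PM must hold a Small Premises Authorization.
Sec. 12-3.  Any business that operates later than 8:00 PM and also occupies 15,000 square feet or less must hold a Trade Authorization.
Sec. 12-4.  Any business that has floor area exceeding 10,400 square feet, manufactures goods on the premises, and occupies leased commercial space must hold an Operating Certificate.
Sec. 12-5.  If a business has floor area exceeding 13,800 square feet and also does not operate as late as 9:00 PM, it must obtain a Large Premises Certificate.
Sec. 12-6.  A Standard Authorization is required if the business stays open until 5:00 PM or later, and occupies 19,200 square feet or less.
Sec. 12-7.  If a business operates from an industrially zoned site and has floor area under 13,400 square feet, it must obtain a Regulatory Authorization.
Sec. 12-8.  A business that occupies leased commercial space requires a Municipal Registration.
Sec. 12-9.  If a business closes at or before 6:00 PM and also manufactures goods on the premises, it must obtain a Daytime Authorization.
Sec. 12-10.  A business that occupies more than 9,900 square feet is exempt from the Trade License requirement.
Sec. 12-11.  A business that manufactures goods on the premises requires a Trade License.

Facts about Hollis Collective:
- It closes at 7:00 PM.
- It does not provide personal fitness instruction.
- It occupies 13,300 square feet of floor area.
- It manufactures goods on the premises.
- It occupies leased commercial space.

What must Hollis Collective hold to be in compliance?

Sec. 12-1. occupies leased commercial space → exempt from Standard Authorization.
Sec. 12-2. floor area 13,300 square feet ≤ 15,500 square feet; closes 7:00 PM, after 6:00 PM → Small Premises Authorization not required.
Sec. 12-3. closes 7:00 PM, at/before 8:00 PM; floor area 13,300 square feet ≤ 15,000 square feet → Trade Authorization not required.
Sec. 12-4. floor area 13,300 square feet > 10,400 square feet; manufactures goods on the premises; occupies leased commercial space → Operating Certificate required.
Sec. 12-5. floor area 13,300 square feet ≤ 13,800 square feet; closes 7:00 PM, at/before 9:00 PM → Large Premises Certificate not required.
Sec. 12-6. closes 7:00 PM, after 5:00 PM; floor area 13,300 square feet ≤ 19,200 square feet → Standard Authorization required.
Sec. 12-7. occupies leased commercial space (not: operates from an industrially zoned site); floor area 13,300 square feet < 13,400 square feet → Regulatory Authorization not required.
Sec. 12-8. occupies leased commercial space → Municipal Registration required.
Sec. 12-9. closes 7:00 PM, after 6:00 PM; manufactures goods on the premises → Daytime Authorization not required.
Sec. 12-10. floor area 13,300 square feet > 9,900 square feet → exempt from Trade License.
Sec. 12-11. manufactures goods on the premises → Trade License required.

Municipal Registration, Operating Certificate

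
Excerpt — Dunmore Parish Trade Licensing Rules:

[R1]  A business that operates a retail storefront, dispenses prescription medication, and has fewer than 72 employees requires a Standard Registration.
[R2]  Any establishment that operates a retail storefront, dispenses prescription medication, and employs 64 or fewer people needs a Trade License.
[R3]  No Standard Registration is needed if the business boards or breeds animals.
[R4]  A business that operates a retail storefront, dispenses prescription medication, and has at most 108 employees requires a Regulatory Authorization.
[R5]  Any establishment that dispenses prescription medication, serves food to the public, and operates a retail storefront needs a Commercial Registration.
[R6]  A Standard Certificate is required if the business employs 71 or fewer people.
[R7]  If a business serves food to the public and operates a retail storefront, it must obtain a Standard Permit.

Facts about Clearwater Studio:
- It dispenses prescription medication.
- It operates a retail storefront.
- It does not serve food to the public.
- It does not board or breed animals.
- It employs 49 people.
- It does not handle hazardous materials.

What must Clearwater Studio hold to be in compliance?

Regulatory Authorization, Standard Certificate, Standard Registration, Trade License

[R1] operates a retail storefront; dispenses prescription medication; employees 49 < 72 → Standard Registration required.
[R2] operates a retail storefront; dispenses prescription medication; employees 49 ≤ 64 → Trade License required.
[R3] does not board or breed animals → Standard Registration exemption does not apply.
[R4] operates a retail storefront; dispenses prescription medication; employees 49 ≤ 108 → Regulatory Authorization required.
[R5] dispenses prescription medication; does not serve food to the public; operates a retail storefront → Commercial Registration not required.
[R6] employees 49 ≤ 71 → Standard Certificate required.
[R7] does not serve food to the public; operates a retail storefront → Standard Permit not required.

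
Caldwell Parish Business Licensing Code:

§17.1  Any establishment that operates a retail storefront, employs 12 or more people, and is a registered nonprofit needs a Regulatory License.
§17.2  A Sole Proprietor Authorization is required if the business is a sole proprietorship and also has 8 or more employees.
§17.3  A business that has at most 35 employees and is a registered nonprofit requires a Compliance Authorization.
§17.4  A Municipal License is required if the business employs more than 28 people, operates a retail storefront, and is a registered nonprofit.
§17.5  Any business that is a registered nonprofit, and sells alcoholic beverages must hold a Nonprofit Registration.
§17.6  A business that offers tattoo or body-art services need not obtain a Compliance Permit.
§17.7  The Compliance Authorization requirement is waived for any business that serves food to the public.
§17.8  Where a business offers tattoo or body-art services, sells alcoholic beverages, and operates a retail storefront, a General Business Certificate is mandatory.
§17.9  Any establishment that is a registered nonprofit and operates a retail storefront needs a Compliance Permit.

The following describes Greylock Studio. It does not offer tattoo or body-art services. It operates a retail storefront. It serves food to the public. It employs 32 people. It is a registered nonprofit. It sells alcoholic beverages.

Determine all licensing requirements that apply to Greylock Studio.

Compliance Permit, Municipal License, Nonprofit Registration, Regulatory License

§17.1 operates a retail storefront; employees 32 ≥ 12; is a registered nonprofit → Regulatory License required.
§17.2 is a registered nonprofit (not: is a sole proprietorship); employees 32 ≥ 8 → Sole Proprietor Authorization not required.
§17.3 employees 32 ≤ 35; is a registered nonprofit → Compliance Authorization required.
§17.4 employees 32 > 28; operates a retail storefront; is a registered nonprofit → Municipal License required.
§17.5 is a registered nonprofit; sells alcoholic beverages → Nonprofit Registration required.
§17.6 does not offer tattoo or body-art services → Compliance Permit exemption does not apply.
§17.7 serves food to the public → exempt from Compliance Authorization.
§17.8 does not offer tattoo or body-art services; sells alcoholic beverages; operates a retail storefront → General Business Certificate not required.
§17.9 is a registered nonprofit; operates a retail storefront → Compliance Permit required.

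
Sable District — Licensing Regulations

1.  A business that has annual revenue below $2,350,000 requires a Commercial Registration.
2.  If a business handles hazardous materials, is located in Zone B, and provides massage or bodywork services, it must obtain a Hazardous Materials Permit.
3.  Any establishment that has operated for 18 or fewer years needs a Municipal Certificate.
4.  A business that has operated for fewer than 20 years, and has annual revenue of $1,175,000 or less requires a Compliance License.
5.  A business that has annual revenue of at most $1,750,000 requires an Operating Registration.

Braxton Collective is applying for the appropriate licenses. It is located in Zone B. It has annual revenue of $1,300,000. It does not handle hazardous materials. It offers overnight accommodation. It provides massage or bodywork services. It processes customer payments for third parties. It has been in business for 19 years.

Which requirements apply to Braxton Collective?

Commercial Registration, Operating Registration

1. revenue $1,300,000 < $2,350,000 → Commercial Registration required.
2. does not handle hazardous materials; is located in Zone B; provides massage or bodywork services → Hazardous Materials Permit not required.
3. years in business 19 > 18 → Municipal Certificate not required.
4. years in business 19 < 20; revenue $1,300,000 > $1,175,000 → Compliance License not required.
5. revenue $1,300,000 ≤ $1,750,000 → Operating Registration required.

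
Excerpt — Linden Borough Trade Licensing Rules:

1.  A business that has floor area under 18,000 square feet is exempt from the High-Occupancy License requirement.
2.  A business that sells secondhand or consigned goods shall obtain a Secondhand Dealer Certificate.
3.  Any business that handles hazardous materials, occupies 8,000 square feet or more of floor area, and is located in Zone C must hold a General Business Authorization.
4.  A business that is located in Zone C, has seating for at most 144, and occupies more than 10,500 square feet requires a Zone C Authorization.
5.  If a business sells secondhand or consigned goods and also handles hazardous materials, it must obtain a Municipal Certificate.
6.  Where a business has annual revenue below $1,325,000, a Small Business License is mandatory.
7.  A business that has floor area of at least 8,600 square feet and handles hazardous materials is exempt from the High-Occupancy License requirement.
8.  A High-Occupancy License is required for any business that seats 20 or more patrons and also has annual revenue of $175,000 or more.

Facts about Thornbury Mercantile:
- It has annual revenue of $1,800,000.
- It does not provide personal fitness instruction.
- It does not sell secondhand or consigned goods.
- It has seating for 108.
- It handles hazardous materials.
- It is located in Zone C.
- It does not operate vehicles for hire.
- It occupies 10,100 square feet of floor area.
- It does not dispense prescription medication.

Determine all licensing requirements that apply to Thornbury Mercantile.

General Business Authorization

1. floor area 10,100 square feet < 18,000 square feet → exempt from High-Occupancy License.
2. does not sell secondhand or consigned goods → Secondhand Dealer Certificate not required.
3. handles hazardous materials; floor area 10,100 square feet ≥ 8,000 square feet; is located in Zone C → General Business Authorization required.
4. is located in Zone C; seating 108 ≤ 144; floor area 10,100 square feet ≤ 10,500 square feet → Zone C Authorization not required.
5. does not sell secondhand or consigned goods; handles hazardous materials → Municipal Certificate not required.
6. revenue $1,800,000 ≥ $1,325,000 → Small Business License not required.
7. floor area 10,100 square feet ≥ 8,600 square feet; handles hazardous materials → exempt from High-Occupancy License.
8. seating 108 ≥ 20; revenue $1,800,000 ≥ $175,000 → High-Occupancy License required.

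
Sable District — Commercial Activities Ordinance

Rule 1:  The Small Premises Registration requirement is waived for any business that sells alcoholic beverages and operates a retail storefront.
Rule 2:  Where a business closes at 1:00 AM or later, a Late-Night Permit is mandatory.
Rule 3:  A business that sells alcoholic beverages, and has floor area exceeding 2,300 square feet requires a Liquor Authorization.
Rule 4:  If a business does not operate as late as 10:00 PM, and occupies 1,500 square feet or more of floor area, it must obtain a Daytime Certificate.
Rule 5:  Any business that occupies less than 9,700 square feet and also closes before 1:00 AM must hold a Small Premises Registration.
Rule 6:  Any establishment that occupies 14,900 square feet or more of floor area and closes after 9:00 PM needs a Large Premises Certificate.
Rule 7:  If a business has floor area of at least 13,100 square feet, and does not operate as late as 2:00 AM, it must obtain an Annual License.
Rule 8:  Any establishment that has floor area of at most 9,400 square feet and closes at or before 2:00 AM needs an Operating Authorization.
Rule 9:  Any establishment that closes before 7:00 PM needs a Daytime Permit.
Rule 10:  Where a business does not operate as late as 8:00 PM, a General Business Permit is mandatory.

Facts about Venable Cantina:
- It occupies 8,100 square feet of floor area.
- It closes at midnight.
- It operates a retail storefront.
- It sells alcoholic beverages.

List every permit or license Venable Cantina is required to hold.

Rule 1: sells alcoholic beverages; operates a retail storefront → exempt from Small Premises Registration.
Rule 2: closes midnight, at/before 1:00 AM → Late-Night Permit not required.
Rule 3: sells alcoholic beverages; floor area 8,100 square feet > 2,300 square feet → Liquor Authorization required.
Rule 4: closes midnight, after 10:00 PM; floor area 8,100 square feet ≥ 1,500 square feet → Daytime Certificate not required.
Rule 5: floor area 8,100 square feet < 9,700 square feet; closes midnight, at/before 1:00 AM → Small Premises Registration required.
Rule 6: floor area 8,100 square feet < 14,900 square feet; closes midnight, after 9:00 PM → Large Premises Certificate not required.
Rule 7: floor area 8,100 square feet < 13,100 square feet; closes midnight, at/before 2:00 AM → Annual License not required.
Rule 8: floor area 8,100 square feet ≤ 9,400 square feet; closes midnight, at/before 2:00 AM → Operating Authorization required.
Rule 9: closes midnight, after 7:00 PM → Daytime Permit not required.
Rule 10: closes midnight, after 8:00 PM → General Business Permit not required.

Liquor Authorization, Operating Authorization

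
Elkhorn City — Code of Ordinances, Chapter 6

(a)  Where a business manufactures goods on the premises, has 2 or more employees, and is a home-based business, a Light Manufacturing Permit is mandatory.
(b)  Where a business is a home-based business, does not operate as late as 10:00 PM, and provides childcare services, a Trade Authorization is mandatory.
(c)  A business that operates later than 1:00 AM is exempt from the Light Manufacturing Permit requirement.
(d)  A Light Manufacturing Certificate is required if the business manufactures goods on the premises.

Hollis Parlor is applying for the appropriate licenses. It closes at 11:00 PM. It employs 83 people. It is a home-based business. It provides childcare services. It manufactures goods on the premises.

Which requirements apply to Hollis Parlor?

Light Manufacturing Certificate, Light Manufacturing Permit

(a) manufactures goods on the premises; employees 83 ≥ 2; is a home-based business → Light Manufacturing Permit required.
(b) is a home-based business; closes 11:00 PM, after 10:00 PM; provides childcare services → Trade Authorization not required.
(c) closes 11:00 PM, at/before 1:00 AM → Light Manufacturing Permit exemption does not apply.
(d) manufactures goods on the premises → Light Manufacturing Certificate required.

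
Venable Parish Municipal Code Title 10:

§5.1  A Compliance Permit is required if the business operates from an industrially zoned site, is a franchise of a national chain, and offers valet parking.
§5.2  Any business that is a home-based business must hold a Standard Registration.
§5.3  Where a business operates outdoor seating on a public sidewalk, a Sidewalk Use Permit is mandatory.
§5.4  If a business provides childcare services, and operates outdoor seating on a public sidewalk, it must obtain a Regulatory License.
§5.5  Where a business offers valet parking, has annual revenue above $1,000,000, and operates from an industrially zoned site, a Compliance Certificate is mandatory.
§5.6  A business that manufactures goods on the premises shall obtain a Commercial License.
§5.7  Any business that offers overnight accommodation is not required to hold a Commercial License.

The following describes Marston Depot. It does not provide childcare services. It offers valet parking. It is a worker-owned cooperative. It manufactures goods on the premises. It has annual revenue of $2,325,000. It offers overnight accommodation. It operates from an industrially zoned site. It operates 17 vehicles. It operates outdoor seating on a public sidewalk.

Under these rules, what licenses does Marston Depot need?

§5.1 operates from an industrially zoned site; is a worker-owned cooperative (not: is a franchise of a national chain); offers valet parking → Compliance Permit not required.
§5.2 operates from an industrially zoned site (not: is a home-based business) → Standard Registration not required.
§5.3 operates outdoor seating on a public sidewalk → Sidewalk Use Permit required.
§5.4 does not provide childcare services; operates outdoor seating on a public sidewalk → Regulatory License not required.
§5.5 offers valet parking; revenue $2,325,000 > $1,000,000; operates from an industrially zoned site → Compliance Certificate required.
§5.6 manufactures goods on the premises → Commercial License required.
§5.7 offers overnight accommodation → exempt from Commercial License.

Compliance Certificate, Sidewalk Use Permit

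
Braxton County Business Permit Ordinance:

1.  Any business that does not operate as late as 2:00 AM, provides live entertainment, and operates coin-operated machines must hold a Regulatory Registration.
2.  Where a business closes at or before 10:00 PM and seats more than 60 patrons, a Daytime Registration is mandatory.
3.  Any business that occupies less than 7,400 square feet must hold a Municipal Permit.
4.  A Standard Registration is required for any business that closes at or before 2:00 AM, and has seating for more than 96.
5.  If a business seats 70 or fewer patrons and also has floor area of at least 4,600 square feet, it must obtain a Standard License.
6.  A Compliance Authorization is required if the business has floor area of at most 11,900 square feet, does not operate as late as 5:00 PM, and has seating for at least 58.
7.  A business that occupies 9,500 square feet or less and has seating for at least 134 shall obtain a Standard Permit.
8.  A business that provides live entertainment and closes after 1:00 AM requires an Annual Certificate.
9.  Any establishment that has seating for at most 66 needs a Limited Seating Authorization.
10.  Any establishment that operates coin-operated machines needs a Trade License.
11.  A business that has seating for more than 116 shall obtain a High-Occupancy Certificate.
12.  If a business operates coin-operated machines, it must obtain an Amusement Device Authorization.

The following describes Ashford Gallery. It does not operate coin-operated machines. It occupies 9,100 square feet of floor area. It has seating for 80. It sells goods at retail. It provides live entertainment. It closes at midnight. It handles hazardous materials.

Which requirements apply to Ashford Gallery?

None

1. closes midnight, at/before 2:00 AM; provides live entertainment; does not operate coin-operated machines → Regulatory Registration not required.
2. closes midnight, after 10:00 PM; seating 80 > 60 → Daytime Registration not required.
3. floor area 9,100 square feet ≥ 7,400 square feet → Municipal Permit not required.
4. closes midnight, at/before 2:00 AM; seating 80 ≤ 96 → Standard Registration not required.
5. seating 80 > 70; floor area 9,100 square feet ≥ 4,600 square feet → Standard License not required.
6. floor area 9,100 square feet ≤ 11,900 square feet; closes midnight, after 5:00 PM; seating 80 ≥ 58 → Compliance Authorization not required.
7. floor area 9,100 square feet ≤ 9,500 square feet; seating 80 < 134 → Standard Permit not required.
8. provides live entertainment; closes midnight, at/before 1:00 AM → Annual Certificate not required.
9. seating 80 > 66 → Limited Seating Authorization not required.
10. does not operate coin-operated machines → Trade License not required.
11. seating 80 ≤ 116 → High-Occupancy Certificate not required.
12. does not operate coin-operated machines → Amusement Device Authorization not required.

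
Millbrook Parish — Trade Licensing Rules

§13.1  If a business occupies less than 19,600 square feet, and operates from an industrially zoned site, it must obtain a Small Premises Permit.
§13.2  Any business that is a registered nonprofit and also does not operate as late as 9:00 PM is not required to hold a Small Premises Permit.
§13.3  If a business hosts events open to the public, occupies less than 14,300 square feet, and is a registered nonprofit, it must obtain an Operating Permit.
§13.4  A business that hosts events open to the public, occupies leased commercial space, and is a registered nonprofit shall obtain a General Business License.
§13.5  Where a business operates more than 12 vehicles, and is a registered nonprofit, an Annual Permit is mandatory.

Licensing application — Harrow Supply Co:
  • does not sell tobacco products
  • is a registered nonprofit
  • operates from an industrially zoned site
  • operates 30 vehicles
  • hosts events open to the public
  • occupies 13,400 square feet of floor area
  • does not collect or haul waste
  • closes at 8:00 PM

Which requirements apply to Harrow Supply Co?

§13.1 floor area 13,400 square feet < 19,600 square feet; operates from an industrially zoned site → Small Premises Permit required.
§13.2 is a registered nonprofit; closes 8:00 PM, at/before 9:00 PM → exempt from Small Premises Permit.
§13.3 hosts events open to the public; floor area 13,400 square feet < 14,300 square feet; is a registered nonprofit → Operating Permit required.
§13.4 hosts events open to the public; operates from an industrially zoned site (not: occupies leased commercial space); is a registered nonprofit → General Business License not required.
§13.5 vehicles 30 > 12; is a registered nonprofit → Annual Permit required.

Annual Permit, Operating Permit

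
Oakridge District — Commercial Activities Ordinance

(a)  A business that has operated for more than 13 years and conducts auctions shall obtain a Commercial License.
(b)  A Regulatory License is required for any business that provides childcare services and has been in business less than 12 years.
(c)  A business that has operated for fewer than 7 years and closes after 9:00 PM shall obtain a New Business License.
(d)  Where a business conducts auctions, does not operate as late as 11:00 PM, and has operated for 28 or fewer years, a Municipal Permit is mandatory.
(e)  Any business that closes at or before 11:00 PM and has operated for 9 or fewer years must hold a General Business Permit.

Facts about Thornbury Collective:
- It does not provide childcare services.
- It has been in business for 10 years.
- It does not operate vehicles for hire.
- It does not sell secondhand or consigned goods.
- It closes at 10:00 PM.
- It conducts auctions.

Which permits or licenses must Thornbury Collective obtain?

(a) years in business 10 ≤ 13; conducts auctions → Commercial License not required.
(b) does not provide childcare services; years in business 10 < 12 → Regulatory License not required.
(c) years in business 10 ≥ 7; closes 10:00 PM, after 9:00 PM → New Business License not required.
(d) conducts auctions; closes 10:00 PM, at/before 11:00 PM; years in business 10 ≤ 28 → Municipal Permit required.
(e) closes 10:00 PM, at/before 11:00 PM; years in business 10 > 9 → General Business Permit not required.

Municipal Permit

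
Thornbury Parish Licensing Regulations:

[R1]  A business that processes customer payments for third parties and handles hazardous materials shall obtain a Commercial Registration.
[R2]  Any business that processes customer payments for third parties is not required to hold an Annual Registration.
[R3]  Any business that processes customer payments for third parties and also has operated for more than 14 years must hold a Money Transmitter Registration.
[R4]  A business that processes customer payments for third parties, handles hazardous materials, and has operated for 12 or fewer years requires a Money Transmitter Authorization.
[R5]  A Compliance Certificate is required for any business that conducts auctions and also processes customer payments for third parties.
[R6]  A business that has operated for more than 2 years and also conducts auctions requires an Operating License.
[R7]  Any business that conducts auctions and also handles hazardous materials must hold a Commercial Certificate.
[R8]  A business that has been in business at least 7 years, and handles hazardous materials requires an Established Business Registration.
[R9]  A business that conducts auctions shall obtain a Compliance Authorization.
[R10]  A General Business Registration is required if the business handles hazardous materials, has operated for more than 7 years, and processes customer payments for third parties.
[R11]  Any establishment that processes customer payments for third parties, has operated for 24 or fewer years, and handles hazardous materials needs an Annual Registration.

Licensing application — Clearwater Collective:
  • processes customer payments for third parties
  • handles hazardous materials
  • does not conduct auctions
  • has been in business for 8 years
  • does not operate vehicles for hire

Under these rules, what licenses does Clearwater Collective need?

[R1] processes customer payments for third parties; handles hazardous materials → Commercial Registration required.
[R2] processes customer payments for third parties → exempt from Annual Registration.
[R3] processes customer payments for third parties; years in business 8 ≤ 14 → Money Transmitter Registration not required.
[R4] processes customer payments for third parties; handles hazardous materials; years in business 8 ≤ 12 → Money Transmitter Authorization required.
[R5] does not conduct auctions; processes customer payments for third parties → Compliance Certificate not required.
[R6] years in business 8 > 2; does not conduct auctions → Operating License not required.
[R7] does not conduct auctions; handles hazardous materials → Commercial Certificate not required.
[R8] years in business 8 ≥ 7; handles hazardous materials → Established Business Registration required.
[R9] does not conduct auctions → Compliance Authorization not required.
[R10] handles hazardous materials; years in business 8 > 7; processes customer payments for third parties → General Business Registration required.
[R11] processes customer payments for third parties; years in business 8 ≤ 24; handles hazardous materials → Annual Registration required.

Commercial Registration, Established Business Registration, General Business Registration, Money Transmitter Authorization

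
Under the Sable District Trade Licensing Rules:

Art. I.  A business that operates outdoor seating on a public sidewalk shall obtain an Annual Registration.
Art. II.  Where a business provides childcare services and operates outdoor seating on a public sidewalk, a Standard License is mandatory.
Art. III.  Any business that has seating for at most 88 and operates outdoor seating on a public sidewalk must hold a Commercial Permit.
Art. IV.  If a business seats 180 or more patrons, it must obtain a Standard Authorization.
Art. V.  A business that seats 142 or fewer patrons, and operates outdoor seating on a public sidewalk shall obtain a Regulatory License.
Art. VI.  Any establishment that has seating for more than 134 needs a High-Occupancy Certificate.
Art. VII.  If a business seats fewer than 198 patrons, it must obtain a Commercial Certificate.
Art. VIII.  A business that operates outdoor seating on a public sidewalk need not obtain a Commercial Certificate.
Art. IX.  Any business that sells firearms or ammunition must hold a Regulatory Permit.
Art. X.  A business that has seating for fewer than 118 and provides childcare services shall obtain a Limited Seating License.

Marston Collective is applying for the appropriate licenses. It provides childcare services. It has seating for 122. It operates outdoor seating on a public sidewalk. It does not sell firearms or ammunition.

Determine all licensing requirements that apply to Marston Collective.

Art. I. operates outdoor seating on a public sidewalk → Annual Registration required.
Art. II. provides childcare services; operates outdoor seating on a public sidewalk → Standard License required.
Art. III. seating 122 > 88; operates outdoor seating on a public sidewalk → Commercial Permit not required.
Art. IV. seating 122 < 180 → Standard Authorization not required.
Art. V. seating 122 ≤ 142; operates outdoor seating on a public sidewalk → Regulatory License required.
Art. VI. seating 122 ≤ 134 → High-Occupancy Certificate not required.
Art. VII. seating 122 < 198 → Commercial Certificate required.
Art. VIII. operates outdoor seating on a public sidewalk → exempt from Commercial Certificate.
Art. IX. does not sell firearms or ammunition → Regulatory Permit not required.
Art. X. seating 122 ≥ 118; provides childcare services → Limited Seating License not required.

Annual Registration, Regulatory License, Standard License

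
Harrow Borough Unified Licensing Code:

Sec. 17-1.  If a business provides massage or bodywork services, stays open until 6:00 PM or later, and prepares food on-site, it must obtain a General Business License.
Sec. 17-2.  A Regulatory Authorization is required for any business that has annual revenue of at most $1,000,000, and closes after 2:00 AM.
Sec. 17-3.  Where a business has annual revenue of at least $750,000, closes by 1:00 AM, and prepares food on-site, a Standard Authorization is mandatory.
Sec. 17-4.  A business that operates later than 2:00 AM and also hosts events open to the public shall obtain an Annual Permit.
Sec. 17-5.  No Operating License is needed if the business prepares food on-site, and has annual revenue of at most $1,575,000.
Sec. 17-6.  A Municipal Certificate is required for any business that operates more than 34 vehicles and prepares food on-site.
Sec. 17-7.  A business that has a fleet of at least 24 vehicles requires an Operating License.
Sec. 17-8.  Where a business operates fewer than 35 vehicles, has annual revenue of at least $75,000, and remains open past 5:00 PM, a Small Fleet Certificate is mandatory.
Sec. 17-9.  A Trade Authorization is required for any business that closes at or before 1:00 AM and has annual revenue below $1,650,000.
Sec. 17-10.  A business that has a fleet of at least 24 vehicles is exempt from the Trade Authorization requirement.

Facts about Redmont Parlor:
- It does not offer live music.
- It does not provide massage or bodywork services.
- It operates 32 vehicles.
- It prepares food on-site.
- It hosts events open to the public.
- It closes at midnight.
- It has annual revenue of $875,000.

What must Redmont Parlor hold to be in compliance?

Sec. 17-1. does not provide massage or bodywork services; closes midnight, after 6:00 PM; prepares food on-site → General Business License not required.
Sec. 17-2. revenue $875,000 ≤ $1,000,000; closes midnight, at/before 2:00 AM → Regulatory Authorization not required.
Sec. 17-3. revenue $875,000 ≥ $750,000; closes midnight, at/before 1:00 AM; prepares food on-site → Standard Authorization required.
Sec. 17-4. closes midnight, at/before 2:00 AM; hosts events open to the public → Annual Permit not required.
Sec. 17-5. prepares food on-site; revenue $875,000 ≤ $1,575,000 → exempt from Operating License.
Sec. 17-6. vehicles 32 ≤ 34; prepares food on-site → Municipal Certificate not required.
Sec. 17-7. vehicles 32 ≥ 24 → Operating License required.
Sec. 17-8. vehicles 32 < 35; revenue $875,000 ≥ $75,000; closes midnight, after 5:00 PM → Small Fleet Certificate required.
Sec. 17-9. closes midnight, at/before 1:00 AM; revenue $875,000 < $1,650,000 → Trade Authorization required.
Sec. 17-10. vehicles 32 ≥ 24 → exempt from Trade Authorization.

Small Fleet Certificate, Standard Authorization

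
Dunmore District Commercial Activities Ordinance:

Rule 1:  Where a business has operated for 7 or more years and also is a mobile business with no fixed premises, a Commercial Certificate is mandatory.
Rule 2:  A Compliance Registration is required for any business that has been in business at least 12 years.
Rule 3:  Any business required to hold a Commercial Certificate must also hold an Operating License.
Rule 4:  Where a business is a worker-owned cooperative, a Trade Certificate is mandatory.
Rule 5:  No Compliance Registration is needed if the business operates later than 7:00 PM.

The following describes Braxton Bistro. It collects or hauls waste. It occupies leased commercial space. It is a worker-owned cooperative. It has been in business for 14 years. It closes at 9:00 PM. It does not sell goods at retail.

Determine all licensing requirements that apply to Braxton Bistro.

Trade Certificate

Rule 1: years in business 14 ≥ 7; occupies leased commercial space (not: is a mobile business with no fixed premises) → Commercial Certificate not required.
Rule 2: years in business 14 ≥ 12 → Compliance Registration required.
Rule 3: Commercial Certificate is not required → no effect.
Rule 4: is a worker-owned cooperative → Trade Certificate required.
Rule 5: closes 9:00 PM, after 7:00 PM → exempt from Compliance Registration.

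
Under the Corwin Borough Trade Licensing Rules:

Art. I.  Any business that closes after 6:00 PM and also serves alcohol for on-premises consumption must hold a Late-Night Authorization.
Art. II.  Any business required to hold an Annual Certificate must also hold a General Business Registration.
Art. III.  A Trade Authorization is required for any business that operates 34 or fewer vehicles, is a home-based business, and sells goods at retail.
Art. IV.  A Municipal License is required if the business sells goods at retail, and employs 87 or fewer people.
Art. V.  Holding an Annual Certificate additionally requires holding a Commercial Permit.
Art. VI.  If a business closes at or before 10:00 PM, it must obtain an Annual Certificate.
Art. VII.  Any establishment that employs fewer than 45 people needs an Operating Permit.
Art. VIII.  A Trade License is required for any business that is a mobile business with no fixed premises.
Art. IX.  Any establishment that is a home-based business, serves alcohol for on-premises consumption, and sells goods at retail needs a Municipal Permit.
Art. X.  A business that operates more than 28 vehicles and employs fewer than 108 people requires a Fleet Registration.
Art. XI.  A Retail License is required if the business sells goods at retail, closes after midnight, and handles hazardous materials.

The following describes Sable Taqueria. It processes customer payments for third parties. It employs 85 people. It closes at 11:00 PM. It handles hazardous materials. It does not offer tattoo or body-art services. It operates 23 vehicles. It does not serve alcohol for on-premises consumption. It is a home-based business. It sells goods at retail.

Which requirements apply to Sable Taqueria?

Art. I. closes 11:00 PM, after 6:00 PM; does not serve alcohol for on-premises consumption → Late-Night Authorization not required.
Art. II. Annual Certificate is not required → no effect.
Art. III. vehicles 23 ≤ 34; is a home-based business; sells goods at retail → Trade Authorization required.
Art. IV. sells goods at retail; employees 85 ≤ 87 → Municipal License required.
Art. V. Annual Certificate is not required → no effect.
Art. VI. closes 11:00 PM, after 10:00 PM → Annual Certificate not required.
Art. VII. employees 85 ≥ 45 → Operating Permit not required.
Art. VIII. is a home-based business (not: is a mobile business with no fixed premises) → Trade License not required.
Art. IX. is a home-based business; does not serve alcohol for on-premises consumption; sells goods at retail → Municipal Permit not required.
Art. X. vehicles 23 ≤ 28; employees 85 < 108 → Fleet Registration not required.
Art. XI. sells goods at retail; closes 11:00 PM, at/before midnight; handles hazardous materials → Retail License not required.

Municipal License, Trade Authorization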